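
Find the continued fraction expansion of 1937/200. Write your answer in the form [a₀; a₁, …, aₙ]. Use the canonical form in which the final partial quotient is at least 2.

1937 = 9·200 + 137, so a_0 = 9
200 = 1·137 + 63, so a_1 = 1
137 = 2·63 + 11, so a_2 = 2
63 = 5·11 + 8, so a_3 = 5
11 = 1·8 + 3, so a_4 = 1
8 = 2·3 + 2, so a_5 = 2
3 = 1·2 + 1, so a_6 = 1
2 = 2·1 + 0, so a_7 = 2

[9; 1, 2, 5, 1, 2, 1, 2]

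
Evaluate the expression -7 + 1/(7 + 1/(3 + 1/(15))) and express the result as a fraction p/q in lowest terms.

-2313/337

Start with 15.
3 + 1/(15/1) = 3 + 1/15 = 46/15
7 + 1/(46/15) = 7 + 15/46 = 337/46
-7 + 1/(337/46) = -7 + 46/337 = -2313/337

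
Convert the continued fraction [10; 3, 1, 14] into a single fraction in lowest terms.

Start with 14.
1 + 1/(14/1) = 1 + 1/14 = 15/14
3 + 1/(15/14) = 3 + 14/15 = 59/15
10 + 1/(59/15) = 10 + 15/59 = 605/59

605/59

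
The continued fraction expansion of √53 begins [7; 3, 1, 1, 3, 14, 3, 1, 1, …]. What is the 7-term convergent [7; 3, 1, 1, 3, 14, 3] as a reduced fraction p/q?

a_0 = 7: 7/1
a_1 = 3: 22/3
a_2 = 1: 29/4
a_3 = 1: 51/7
a_4 = 3: 182/25
a_5 = 14: 2599/357
a_6 = 3: 7979/1096

7979/1096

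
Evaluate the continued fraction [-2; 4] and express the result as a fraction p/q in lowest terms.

-7/4

a_0 = -2: -2/1
a_1 = 4: -7/4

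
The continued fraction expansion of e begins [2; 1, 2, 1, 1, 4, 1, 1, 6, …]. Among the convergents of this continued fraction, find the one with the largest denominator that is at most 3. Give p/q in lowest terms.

List convergents until the denominator exceeds the bound:
a_0 = 2: 2/1  (≤ bound)
a_1 = 1: 3/1  (≤ bound)
a_2 = 2: 8/3  (≤ bound)
a_3 = 1: 11/4  (> 3, stop)

8/3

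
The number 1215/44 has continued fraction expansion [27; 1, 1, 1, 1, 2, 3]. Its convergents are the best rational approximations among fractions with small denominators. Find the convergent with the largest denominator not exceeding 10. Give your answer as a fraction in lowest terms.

138/5

List convergents until the denominator exceeds the bound:
a_0 = 27: 27/1  (≤ bound)
a_1 = 1: 28/1  (≤ bound)
a_2 = 1: 55/2  (≤ bound)
a_3 = 1: 83/3  (≤ bound)
a_4 = 1: 138/5  (≤ bound)
a_5 = 2: 359/13  (> 10, stop)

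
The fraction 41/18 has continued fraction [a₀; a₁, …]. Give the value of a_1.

41 = 2·18 + 5, so a_0 = 2
18 = 3·5 + 3, so a_1 = 3

3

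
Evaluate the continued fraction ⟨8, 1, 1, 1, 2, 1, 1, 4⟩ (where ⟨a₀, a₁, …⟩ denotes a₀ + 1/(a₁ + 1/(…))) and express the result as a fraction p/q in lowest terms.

a_0 = 8: 8/1
a_1 = 1: 9/1
a_2 = 1: 17/2
a_3 = 1: 26/3
a_4 = 2: 69/8
a_5 = 1: 95/11
a_6 = 1: 164/19
a_7 = 4: 751/87

751/87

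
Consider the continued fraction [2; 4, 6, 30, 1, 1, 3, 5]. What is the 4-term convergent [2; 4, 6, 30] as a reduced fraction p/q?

Work from the innermost term outward:
Start with 30.
6 + 1/(30/1) = 6 + 1/30 = 181/30
4 + 1/(181/30) = 4 + 30/181 = 754/181
2 + 1/(754/181) = 2 + 181/754 = 1689/754

1689/754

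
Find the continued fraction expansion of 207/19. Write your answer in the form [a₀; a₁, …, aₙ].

207 ÷ 19 → quotient 10, remainder 17
19 ÷ 17 → quotient 1, remainder 2
17 ÷ 2 → quotient 8, remainder 1
2 ÷ 1 → quotient 2, remainder 0

[10; 1, 8, 2]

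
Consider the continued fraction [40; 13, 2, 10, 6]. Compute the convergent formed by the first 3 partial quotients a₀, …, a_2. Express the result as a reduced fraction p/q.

Start with 2.
13 + 1/(2/1) = 13 + 1/2 = 27/2
40 + 1/(27/2) = 40 + 2/27 = 1082/27

1082/27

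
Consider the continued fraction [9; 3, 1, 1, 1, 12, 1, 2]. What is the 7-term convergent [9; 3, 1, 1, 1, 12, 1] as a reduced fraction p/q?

Start with 1.
12 + 1/(1/1) = 12 + 1/1 = 13/1
1 + 1/(13/1) = 1 + 1/13 = 14/13
1 + 1/(14/13) = 1 + 13/14 = 27/14
1 + 1/(27/14) = 1 + 14/27 = 41/27
3 + 1/(41/27) = 3 + 27/41 = 150/41
9 + 1/(150/41) = 9 + 41/150 = 1391/150

1391/150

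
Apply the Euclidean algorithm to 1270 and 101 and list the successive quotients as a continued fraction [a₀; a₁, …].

[12; 1, 1, 2, 1, 6, 2]

1270 = 12·101 + 58, so a_0 = 12
101 = 1·58 + 43, so a_1 = 1
58 = 1·43 + 15, so a_2 = 1
43 = 2·15 + 13, so a_3 = 2
15 = 1·13 + 2, so a_4 = 1
13 = 6·2 + 1, so a_5 = 6
2 = 2·1 + 0, so a_6 = 2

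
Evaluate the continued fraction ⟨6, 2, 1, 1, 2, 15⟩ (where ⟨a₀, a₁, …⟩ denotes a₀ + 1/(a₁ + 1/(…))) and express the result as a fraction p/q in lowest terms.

1277/200

Use the convergent recurrence hₖ = aₖ·hₖ₋₁ + hₖ₋₂ (and likewise for the denominators kₖ):
a_0 = 6: 6/1
a_1 = 2: 13/2
a_2 = 1: 19/3
a_3 = 1: 32/5
a_4 = 2: 83/13
a_5 = 15: 1277/200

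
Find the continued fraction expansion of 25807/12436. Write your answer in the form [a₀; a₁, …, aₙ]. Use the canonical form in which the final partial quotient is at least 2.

[2; 13, 3, 3, 18, 2, 2]

25807 = 2·12436 + 935, so a_0 = 2
12436 = 13·935 + 281, so a_1 = 13
935 = 3·281 + 92, so a_2 = 3
281 = 3·92 + 5, so a_3 = 3
92 = 18·5 + 2, so a_4 = 18
5 = 2·2 + 1, so a_5 = 2
2 = 2·1 + 0, so a_6 = 2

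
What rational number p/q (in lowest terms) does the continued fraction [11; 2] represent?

Compute successive convergents:
a_0 = 11: 11/1
a_1 = 2: 23/2

23/2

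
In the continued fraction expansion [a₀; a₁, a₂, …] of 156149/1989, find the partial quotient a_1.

1

⌊156149/1989⌋ = 78, remainder 1007
⌊1989/1007⌋ = 1, remainder 982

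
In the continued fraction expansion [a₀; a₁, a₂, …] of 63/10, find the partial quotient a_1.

3

Repeatedly divide and take the remainder:
63 ÷ 10 → quotient 6, remainder 3
10 ÷ 3 → quotient 3, remainder 1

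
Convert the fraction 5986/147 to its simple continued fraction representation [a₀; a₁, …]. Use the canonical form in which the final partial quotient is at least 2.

5986 = 40·147 + 106, so a_0 = 40
147 = 1·106 + 41, so a_1 = 1
106 = 2·41 + 24, so a_2 = 2
41 = 1·24 + 17, so a_3 = 1
24 = 1·17 + 7, so a_4 = 1
17 = 2·7 + 3, so a_5 = 2
7 = 2·3 + 1, so a_6 = 2
3 = 3·1 + 0, so a_7 = 3

[40; 1, 2, 1, 1, 2, 2, 3]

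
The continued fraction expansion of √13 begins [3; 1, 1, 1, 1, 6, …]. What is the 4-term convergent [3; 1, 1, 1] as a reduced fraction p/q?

11/3

Start with 1.
1 + 1/(1/1) = 1 + 1/1 = 2/1
1 + 1/(2/1) = 1 + 1/2 = 3/2
3 + 1/(3/2) = 3 + 2/3 = 11/3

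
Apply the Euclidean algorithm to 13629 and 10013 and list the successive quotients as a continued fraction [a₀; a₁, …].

[1; 2, 1, 3, 3, 39, 2, 3]

Repeatedly divide and take the remainder:
⌊13629/10013⌋ = 1, remainder 3616
⌊10013/3616⌋ = 2, remainder 2781
⌊3616/2781⌋ = 1, remainder 835
⌊2781/835⌋ = 3, remainder 276
⌊835/276⌋ = 3, remainder 7
⌊276/7⌋ = 39, remainder 3
⌊7/3⌋ = 2, remainder 1
⌊3/1⌋ = 3, remainder 0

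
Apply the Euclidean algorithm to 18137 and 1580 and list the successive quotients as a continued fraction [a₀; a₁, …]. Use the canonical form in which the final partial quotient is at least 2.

[11; 2, 11, 2, 7, 1, 3]

18137 = 11·1580 + 757, so a_0 = 11
1580 = 2·757 + 66, so a_1 = 2
757 = 11·66 + 31, so a_2 = 11
66 = 2·31 + 4, so a_3 = 2
31 = 7·4 + 3, so a_4 = 7
4 = 1·3 + 1, so a_5 = 1
3 = 3·1 + 0, so a_6 = 3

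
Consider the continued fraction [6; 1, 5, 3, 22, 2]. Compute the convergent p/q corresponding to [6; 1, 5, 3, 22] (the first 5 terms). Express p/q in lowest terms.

2901/424

a_0 = 6: 6/1
a_1 = 1: 7/1
a_2 = 5: 41/6
a_3 = 3: 130/19
a_4 = 22: 2901/424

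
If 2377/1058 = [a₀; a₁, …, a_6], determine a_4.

1

2377 ÷ 1058 → quotient 2, remainder 261
1058 ÷ 261 → quotient 4, remainder 14
261 ÷ 14 → quotient 18, remainder 9
14 ÷ 9 → quotient 1, remainder 5
9 ÷ 5 → quotient 1, remainder 4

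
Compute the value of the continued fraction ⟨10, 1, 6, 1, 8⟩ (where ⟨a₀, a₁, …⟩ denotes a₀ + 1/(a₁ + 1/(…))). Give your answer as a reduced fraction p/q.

772/71

Start with 8.
1 + 1/(8/1) = 1 + 1/8 = 9/8
6 + 1/(9/8) = 6 + 8/9 = 62/9
1 + 1/(62/9) = 1 + 9/62 = 71/62
10 + 1/(71/62) = 10 + 62/71 = 772/71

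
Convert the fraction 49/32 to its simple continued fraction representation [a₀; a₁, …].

49 ÷ 32 → quotient 1, remainder 17
32 ÷ 17 → quotient 1, remainder 15
17 ÷ 15 → quotient 1, remainder 2
15 ÷ 2 → quotient 7, remainder 1
2 ÷ 1 → quotient 2, remainder 0

[1; 1, 1, 7, 2]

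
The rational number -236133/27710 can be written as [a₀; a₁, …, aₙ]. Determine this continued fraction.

[-9; 2, 11, 11, 1, 5, 3, 5]

⌊-236133/27710⌋ = -9, remainder 13257
⌊27710/13257⌋ = 2, remainder 1196
⌊13257/1196⌋ = 11, remainder 101
⌊1196/101⌋ = 11, remainder 85
⌊101/85⌋ = 1, remainder 16
⌊85/16⌋ = 5, remainder 5
⌊16/5⌋ = 3, remainder 1
⌊5/1⌋ = 5, remainder 0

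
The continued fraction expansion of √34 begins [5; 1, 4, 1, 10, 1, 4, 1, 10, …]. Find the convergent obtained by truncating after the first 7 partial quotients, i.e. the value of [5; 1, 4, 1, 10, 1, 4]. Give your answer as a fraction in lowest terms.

2035/349

a_0 = 5: 5/1
a_1 = 1: 6/1
a_2 = 4: 29/5
a_3 = 1: 35/6
a_4 = 10: 379/65
a_5 = 1: 414/71
a_6 = 4: 2035/349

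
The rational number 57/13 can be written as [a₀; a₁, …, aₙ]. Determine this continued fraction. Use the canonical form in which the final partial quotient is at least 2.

[4; 2, 1, 1, 2]

57 = 4·13 + 5, so a_0 = 4
13 = 2·5 + 3, so a_1 = 2
5 = 1·3 + 2, so a_2 = 1
3 = 1·2 + 1, so a_3 = 1
2 = 2·1 + 0, so a_4 = 2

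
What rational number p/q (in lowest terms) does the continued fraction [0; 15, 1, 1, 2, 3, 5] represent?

90/1403

Start with 5.
3 + 1/(5/1) = 3 + 1/5 = 16/5
2 + 1/(16/5) = 2 + 5/16 = 37/16
1 + 1/(37/16) = 1 + 16/37 = 53/37
1 + 1/(53/37) = 1 + 37/53 = 90/53
15 + 1/(90/53) = 15 + 53/90 = 1403/90
0 + 1/(1403/90) = 0 + 90/1403 = 90/1403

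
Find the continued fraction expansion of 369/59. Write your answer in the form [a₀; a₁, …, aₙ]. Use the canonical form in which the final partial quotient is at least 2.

Apply division with remainder until the remainder is 0:
⌊369/59⌋ = 6, remainder 15
⌊59/15⌋ = 3, remainder 14
⌊15/14⌋ = 1, remainder 1
⌊14/1⌋ = 14, remainder 0

[6; 3, 1, 14]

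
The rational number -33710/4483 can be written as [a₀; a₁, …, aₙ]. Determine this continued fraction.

[-8; 2, 12, 3, 4, 6, 2]

Apply division with remainder until the remainder is 0:
-33710 = -8·4483 + 2154, so a_0 = -8
4483 = 2·2154 + 175, so a_1 = 2
2154 = 12·175 + 54, so a_2 = 12
175 = 3·54 + 13, so a_3 = 3
54 = 4·13 + 2, so a_4 = 4
13 = 6·2 + 1, so a_5 = 6
2 = 2·1 + 0, so a_6 = 2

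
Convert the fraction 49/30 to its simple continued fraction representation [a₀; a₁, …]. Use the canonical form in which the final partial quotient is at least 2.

[1; 1, 1, 1, 2, 1, 2]

49 = 1·30 + 19, so a_0 = 1
30 = 1·19 + 11, so a_1 = 1
19 = 1·11 + 8, so a_2 = 1
11 = 1·8 + 3, so a_3 = 1
8 = 2·3 + 2, so a_4 = 2
3 = 1·2 + 1, so a_5 = 1
2 = 2·1 + 0, so a_6 = 2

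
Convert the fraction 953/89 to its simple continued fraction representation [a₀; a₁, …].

[10; 1, 2, 2, 2, 1, 3]

953 = 10·89 + 63, so a_0 = 10
89 = 1·63 + 26, so a_1 = 1
63 = 2·26 + 11, so a_2 = 2
26 = 2·11 + 4, so a_3 = 2
11 = 2·4 + 3, so a_4 = 2
4 = 1·3 + 1, so a_5 = 1
3 = 3·1 + 0, so a_6 = 3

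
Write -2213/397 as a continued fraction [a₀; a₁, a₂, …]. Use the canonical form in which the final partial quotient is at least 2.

⌊-2213/397⌋ = -6, remainder 169
⌊397/169⌋ = 2, remainder 59
⌊169/59⌋ = 2, remainder 51
⌊59/51⌋ = 1, remainder 8
⌊51/8⌋ = 6, remainder 3
⌊8/3⌋ = 2, remainder 2
⌊3/2⌋ = 1, remainder 1
⌊2/1⌋ = 2, remainder 0

[-6; 2, 2, 1, 6, 2, 1, 2]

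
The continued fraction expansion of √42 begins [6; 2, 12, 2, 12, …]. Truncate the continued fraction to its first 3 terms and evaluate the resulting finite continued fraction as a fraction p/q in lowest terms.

162/25

Start with 12.
2 + 1/(12/1) = 2 + 1/12 = 25/12
6 + 1/(25/12) = 6 + 12/25 = 162/25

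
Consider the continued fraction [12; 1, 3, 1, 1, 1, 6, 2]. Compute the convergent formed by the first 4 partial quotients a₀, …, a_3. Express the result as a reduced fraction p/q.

a_0 = 12: 12/1
a_1 = 1: 13/1
a_2 = 3: 51/4
a_3 = 1: 64/5

64/5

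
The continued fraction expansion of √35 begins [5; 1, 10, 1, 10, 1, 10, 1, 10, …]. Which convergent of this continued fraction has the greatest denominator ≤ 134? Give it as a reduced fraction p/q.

775/131

List convergents until the denominator exceeds the bound:
a_0 = 5: 5/1  (≤ bound)
a_1 = 1: 6/1  (≤ bound)
a_2 = 10: 65/11  (≤ bound)
a_3 = 1: 71/12  (≤ bound)
a_4 = 10: 775/131  (≤ bound)
a_5 = 1: 846/143  (> 134, stop)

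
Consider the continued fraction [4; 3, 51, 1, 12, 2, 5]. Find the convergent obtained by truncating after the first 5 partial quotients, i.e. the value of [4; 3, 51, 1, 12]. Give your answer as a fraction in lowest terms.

8827/2038

Start with 12.
1 + 1/(12/1) = 1 + 1/12 = 13/12
51 + 1/(13/12) = 51 + 12/13 = 675/13
3 + 1/(675/13) = 3 + 13/675 = 2038/675
4 + 1/(2038/675) = 4 + 675/2038 = 8827/2038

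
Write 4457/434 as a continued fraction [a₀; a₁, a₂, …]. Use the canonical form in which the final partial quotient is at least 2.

[10; 3, 1, 2, 2, 3, 1, 3]

Repeatedly divide and take the remainder:
⌊4457/434⌋ = 10, remainder 117
⌊434/117⌋ = 3, remainder 83
⌊117/83⌋ = 1, remainder 34
⌊83/34⌋ = 2, remainder 15
⌊34/15⌋ = 2, remainder 4
⌊15/4⌋ = 3, remainder 3
⌊4/3⌋ = 1, remainder 1
⌊3/1⌋ = 3, remainder 0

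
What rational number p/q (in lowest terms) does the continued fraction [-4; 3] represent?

-11/3

a_0 = -4: -4/1
a_1 = 3: -11/3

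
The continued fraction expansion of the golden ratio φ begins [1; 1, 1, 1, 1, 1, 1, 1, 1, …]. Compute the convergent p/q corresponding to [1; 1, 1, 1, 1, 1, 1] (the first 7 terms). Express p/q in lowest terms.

a_0 = 1: 1/1
a_1 = 1: 2/1
a_2 = 1: 3/2
a_3 = 1: 5/3
a_4 = 1: 8/5
a_5 = 1: 13/8
a_6 = 1: 21/13

21/13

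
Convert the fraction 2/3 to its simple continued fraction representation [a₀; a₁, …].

[0; 1, 2]

2 = 0·3 + 2, so a_0 = 0
3 = 1·2 + 1, so a_1 = 1
2 = 2·1 + 0, so a_2 = 2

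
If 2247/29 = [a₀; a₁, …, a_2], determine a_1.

⌊2247/29⌋ = 77, remainder 14
⌊29/14⌋ = 2, remainder 1

2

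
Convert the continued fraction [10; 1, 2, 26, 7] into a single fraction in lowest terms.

5933/556

Start with 7.
26 + 1/(7/1) = 26 + 1/7 = 183/7
2 + 1/(183/7) = 2 + 7/183 = 373/183
1 + 1/(373/183) = 1 + 183/373 = 556/373
10 + 1/(556/373) = 10 + 373/556 = 5933/556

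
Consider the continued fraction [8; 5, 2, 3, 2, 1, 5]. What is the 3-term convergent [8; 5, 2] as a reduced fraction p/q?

90/11

Use the convergent recurrence hₖ = aₖ·hₖ₋₁ + hₖ₋₂ (and likewise for the denominators kₖ):
a_0 = 8: 8/1
a_1 = 5: 41/5
a_2 = 2: 90/11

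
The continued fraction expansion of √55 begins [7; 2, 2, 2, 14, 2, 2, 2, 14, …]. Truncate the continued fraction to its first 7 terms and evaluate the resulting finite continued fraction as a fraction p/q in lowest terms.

Use the convergent recurrence hₖ = aₖ·hₖ₋₁ + hₖ₋₂ (and likewise for the denominators kₖ):
a_0 = 7: 7/1
a_1 = 2: 15/2
a_2 = 2: 37/5
a_3 = 2: 89/12
a_4 = 14: 1283/173
a_5 = 2: 2655/358
a_6 = 2: 6593/889

6593/889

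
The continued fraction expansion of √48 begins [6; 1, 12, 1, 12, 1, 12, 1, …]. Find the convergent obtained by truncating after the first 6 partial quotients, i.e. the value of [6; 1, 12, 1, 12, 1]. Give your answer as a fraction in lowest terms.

Start with 1.
12 + 1/(1/1) = 12 + 1/1 = 13/1
1 + 1/(13/1) = 1 + 1/13 = 14/13
12 + 1/(14/13) = 12 + 13/14 = 181/14
1 + 1/(181/14) = 1 + 14/181 = 195/181
6 + 1/(195/181) = 6 + 181/195 = 1351/195

1351/195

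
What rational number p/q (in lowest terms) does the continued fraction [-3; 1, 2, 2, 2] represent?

a_0 = -3: -3/1
a_1 = 1: -2/1
a_2 = 2: -7/3
a_3 = 2: -16/7
a_4 = 2: -39/17

-39/17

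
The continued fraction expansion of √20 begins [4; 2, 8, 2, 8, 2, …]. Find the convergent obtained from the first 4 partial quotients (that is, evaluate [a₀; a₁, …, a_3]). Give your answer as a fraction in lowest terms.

161/36

Work from the innermost term outward:
Start with 2.
8 + 1/(2/1) = 8 + 1/2 = 17/2
2 + 1/(17/2) = 2 + 2/17 = 36/17
4 + 1/(36/17) = 4 + 17/36 = 161/36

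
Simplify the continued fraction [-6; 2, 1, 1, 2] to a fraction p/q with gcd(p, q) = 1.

-73/13

Start with 2.
1 + 1/(2/1) = 1 + 1/2 = 3/2
1 + 1/(3/2) = 1 + 2/3 = 5/3
2 + 1/(5/3) = 2 + 3/5 = 13/5
-6 + 1/(13/5) = -6 + 5/13 = -73/13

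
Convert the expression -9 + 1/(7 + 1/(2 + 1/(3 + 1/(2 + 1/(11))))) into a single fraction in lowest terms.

-12066/1361

Use the convergent recurrence hₖ = aₖ·hₖ₋₁ + hₖ₋₂ (and likewise for the denominators kₖ):
a_0 = -9: -9/1
a_1 = 7: -62/7
a_2 = 2: -133/15
a_3 = 3: -461/52
a_4 = 2: -1055/119
a_5 = 11: -12066/1361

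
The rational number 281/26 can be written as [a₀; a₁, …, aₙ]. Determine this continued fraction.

[10; 1, 4, 5]

281 = 10·26 + 21, so a_0 = 10
26 = 1·21 + 5, so a_1 = 1
21 = 4·5 + 1, so a_2 = 4
5 = 5·1 + 0, so a_3 = 5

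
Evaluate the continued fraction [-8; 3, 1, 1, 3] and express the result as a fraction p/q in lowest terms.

-193/25

a_0 = -8: -8/1
a_1 = 3: -23/3
a_2 = 1: -31/4
a_3 = 1: -54/7
a_4 = 3: -193/25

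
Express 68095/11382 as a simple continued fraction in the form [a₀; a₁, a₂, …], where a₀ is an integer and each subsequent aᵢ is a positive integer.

[5; 1, 56, 1, 3, 2, 10, 2]

Repeatedly divide and take the remainder:
68095 ÷ 11382 → quotient 5, remainder 11185
11382 ÷ 11185 → quotient 1, remainder 197
11185 ÷ 197 → quotient 56, remainder 153
197 ÷ 153 → quotient 1, remainder 44
153 ÷ 44 → quotient 3, remainder 21
44 ÷ 21 → quotient 2, remainder 2
21 ÷ 2 → quotient 10, remainder 1
2 ÷ 1 → quotient 2, remainder 0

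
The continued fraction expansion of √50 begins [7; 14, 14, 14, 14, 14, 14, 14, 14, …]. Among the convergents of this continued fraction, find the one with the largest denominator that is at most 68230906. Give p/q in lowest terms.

54608393/7722793

a_0 = 7: 7/1  (≤ bound)
a_1 = 14: 99/14  (≤ bound)
a_2 = 14: 1393/197  (≤ bound)
a_3 = 14: 19601/2772  (≤ bound)
a_4 = 14: 275807/39005  (≤ bound)
a_5 = 14: 3880899/548842  (≤ bound)
a_6 = 14: 54608393/7722793  (≤ bound)
a_7 = 14: 768398401/108667944  (> 68230906, stop)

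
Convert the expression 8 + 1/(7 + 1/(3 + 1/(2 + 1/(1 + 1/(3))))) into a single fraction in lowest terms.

Use the convergent recurrence hₖ = aₖ·hₖ₋₁ + hₖ₋₂ (and likewise for the denominators kₖ):
a_0 = 8: 8/1
a_1 = 7: 57/7
a_2 = 3: 179/22
a_3 = 2: 415/51
a_4 = 1: 594/73
a_5 = 3: 2197/270

2197/270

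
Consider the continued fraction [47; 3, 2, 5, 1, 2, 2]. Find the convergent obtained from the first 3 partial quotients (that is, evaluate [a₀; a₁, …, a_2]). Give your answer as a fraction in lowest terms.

Collapse the nested fraction from the inside out:
Start with 2.
3 + 1/(2/1) = 3 + 1/2 = 7/2
47 + 1/(7/2) = 47 + 2/7 = 331/7

331/7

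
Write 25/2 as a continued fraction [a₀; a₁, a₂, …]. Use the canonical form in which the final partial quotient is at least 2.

[12; 2]

Apply division with remainder until the remainder is 0:
25 = 12·2 + 1, so a_0 = 12
2 = 2·1 + 0, so a_1 = 2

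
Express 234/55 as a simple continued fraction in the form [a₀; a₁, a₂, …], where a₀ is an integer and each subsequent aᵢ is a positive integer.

[4; 3, 1, 13]

Apply division with remainder until the remainder is 0:
234 = 4·55 + 14, so a_0 = 4
55 = 3·14 + 13, so a_1 = 3
14 = 1·13 + 1, so a_2 = 1
13 = 13·1 + 0, so a_3 = 13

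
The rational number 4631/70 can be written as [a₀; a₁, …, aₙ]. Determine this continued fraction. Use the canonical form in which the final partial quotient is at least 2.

[66; 6, 2, 1, 3]

Run the Euclidean algorithm, recording each quotient:
4631 ÷ 70 → quotient 66, remainder 11
70 ÷ 11 → quotient 6, remainder 4
11 ÷ 4 → quotient 2, remainder 3
4 ÷ 3 → quotient 1, remainder 1
3 ÷ 1 → quotient 3, remainder 0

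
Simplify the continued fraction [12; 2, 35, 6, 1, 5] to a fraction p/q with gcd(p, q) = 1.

Start with 5.
1 + 1/(5/1) = 1 + 1/5 = 6/5
6 + 1/(6/5) = 6 + 5/6 = 41/6
35 + 1/(41/6) = 35 + 6/41 = 1441/41
2 + 1/(1441/41) = 2 + 41/1441 = 2923/1441
12 + 1/(2923/1441) = 12 + 1441/2923 = 36517/2923

36517/2923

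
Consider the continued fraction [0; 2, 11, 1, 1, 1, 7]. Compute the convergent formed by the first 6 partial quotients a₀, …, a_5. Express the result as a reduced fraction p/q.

a_0 = 0: 0/1
a_1 = 2: 1/2
a_2 = 11: 11/23
a_3 = 1: 12/25
a_4 = 1: 23/48
a_5 = 1: 35/73

35/73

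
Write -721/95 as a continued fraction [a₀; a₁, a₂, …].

[-8; 2, 2, 3, 2, 2]

Apply division with remainder until the remainder is 0:
⌊-721/95⌋ = -8, remainder 39
⌊95/39⌋ = 2, remainder 17
⌊39/17⌋ = 2, remainder 5
⌊17/5⌋ = 3, remainder 2
⌊5/2⌋ = 2, remainder 1
⌊2/1⌋ = 2, remainder 0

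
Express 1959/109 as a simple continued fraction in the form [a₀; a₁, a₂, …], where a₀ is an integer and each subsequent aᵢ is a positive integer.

⌊1959/109⌋ = 17, remainder 106
⌊109/106⌋ = 1, remainder 3
⌊106/3⌋ = 35, remainder 1
⌊3/1⌋ = 3, remainder 0

[17; 1, 35, 3]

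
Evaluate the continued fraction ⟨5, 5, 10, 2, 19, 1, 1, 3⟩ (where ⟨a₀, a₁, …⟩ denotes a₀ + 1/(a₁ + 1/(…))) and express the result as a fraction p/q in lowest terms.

Starting at the tail and folding back:
Start with 3.
1 + 1/(3/1) = 1 + 1/3 = 4/3
1 + 1/(4/3) = 1 + 3/4 = 7/4
19 + 1/(7/4) = 19 + 4/7 = 137/7
2 + 1/(137/7) = 2 + 7/137 = 281/137
10 + 1/(281/137) = 10 + 137/281 = 2947/281
5 + 1/(2947/281) = 5 + 281/2947 = 15016/2947
5 + 1/(15016/2947) = 5 + 2947/15016 = 78027/15016

78027/15016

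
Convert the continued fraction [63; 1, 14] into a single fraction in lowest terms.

Starting at the tail and folding back:
Start with 14.
1 + 1/(14/1) = 1 + 1/14 = 15/14
63 + 1/(15/14) = 63 + 14/15 = 959/15

959/15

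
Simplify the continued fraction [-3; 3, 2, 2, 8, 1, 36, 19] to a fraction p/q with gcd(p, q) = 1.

-303958/112317

Use the convergent recurrence hₖ = aₖ·hₖ₋₁ + hₖ₋₂ (and likewise for the denominators kₖ):
a_0 = -3: -3/1
a_1 = 3: -8/3
a_2 = 2: -19/7
a_3 = 2: -46/17
a_4 = 8: -387/143
a_5 = 1: -433/160
a_6 = 36: -15975/5903
a_7 = 19: -303958/112317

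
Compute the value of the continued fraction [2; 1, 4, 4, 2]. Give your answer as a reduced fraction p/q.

132/47

a_0 = 2: 2/1
a_1 = 1: 3/1
a_2 = 4: 14/5
a_3 = 4: 59/21
a_4 = 2: 132/47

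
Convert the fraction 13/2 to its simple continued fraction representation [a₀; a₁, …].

13 ÷ 2 → quotient 6, remainder 1
2 ÷ 1 → quotient 2, remainder 0

[6; 2]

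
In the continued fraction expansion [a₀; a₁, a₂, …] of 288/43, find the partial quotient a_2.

2

⌊288/43⌋ = 6, remainder 30
⌊43/30⌋ = 1, remainder 13
⌊30/13⌋ = 2, remainder 4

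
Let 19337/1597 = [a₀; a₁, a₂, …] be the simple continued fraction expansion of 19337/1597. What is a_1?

9

⌊19337/1597⌋ = 12, remainder 173
⌊1597/173⌋ = 9, remainder 40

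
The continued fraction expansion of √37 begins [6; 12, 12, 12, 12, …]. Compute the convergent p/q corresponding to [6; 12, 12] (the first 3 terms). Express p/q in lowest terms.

Start with 12.
12 + 1/(12/1) = 12 + 1/12 = 145/12
6 + 1/(145/12) = 6 + 12/145 = 882/145

882/145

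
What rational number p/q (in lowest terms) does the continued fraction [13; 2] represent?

27/2

Build up convergents one term at a time:
a_0 = 13: 13/1
a_1 = 2: 27/2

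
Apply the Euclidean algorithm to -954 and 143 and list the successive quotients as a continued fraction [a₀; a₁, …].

[-7; 3, 23, 2]

Repeatedly divide and take the remainder:
-954 = -7·143 + 47, so a_0 = -7
143 = 3·47 + 2, so a_1 = 3
47 = 23·2 + 1, so a_2 = 23
2 = 2·1 + 0, so a_3 = 2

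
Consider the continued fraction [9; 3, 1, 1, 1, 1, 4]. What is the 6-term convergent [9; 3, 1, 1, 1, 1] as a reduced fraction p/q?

Build up convergents one term at a time:
a_0 = 9: 9/1
a_1 = 3: 28/3
a_2 = 1: 37/4
a_3 = 1: 65/7
a_4 = 1: 102/11
a_5 = 1: 167/18

167/18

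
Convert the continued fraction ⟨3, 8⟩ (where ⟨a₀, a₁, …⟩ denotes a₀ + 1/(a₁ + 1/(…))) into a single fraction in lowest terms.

25/8

Start with 8.
3 + 1/(8/1) = 3 + 1/8 = 25/8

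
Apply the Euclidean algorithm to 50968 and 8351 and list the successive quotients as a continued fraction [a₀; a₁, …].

[6; 9, 1, 2, 4, 1, 8, 6]

Repeatedly divide and take the remainder:
⌊50968/8351⌋ = 6, remainder 862
⌊8351/862⌋ = 9, remainder 593
⌊862/593⌋ = 1, remainder 269
⌊593/269⌋ = 2, remainder 55
⌊269/55⌋ = 4, remainder 49
⌊55/49⌋ = 1, remainder 6
⌊49/6⌋ = 8, remainder 1
⌊6/1⌋ = 6, remainder 0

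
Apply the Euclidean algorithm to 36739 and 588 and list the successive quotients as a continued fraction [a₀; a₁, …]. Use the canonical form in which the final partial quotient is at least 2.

[62; 2, 12, 1, 6, 3]

⌊36739/588⌋ = 62, remainder 283
⌊588/283⌋ = 2, remainder 22
⌊283/22⌋ = 12, remainder 19
⌊22/19⌋ = 1, remainder 3
⌊19/3⌋ = 6, remainder 1
⌊3/1⌋ = 3, remainder 0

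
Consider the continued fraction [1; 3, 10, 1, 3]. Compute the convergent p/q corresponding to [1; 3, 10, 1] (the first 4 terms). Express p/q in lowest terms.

45/34

Start with 1.
10 + 1/(1/1) = 10 + 1/1 = 11/1
3 + 1/(11/1) = 3 + 1/11 = 34/11
1 + 1/(34/11) = 1 + 11/34 = 45/34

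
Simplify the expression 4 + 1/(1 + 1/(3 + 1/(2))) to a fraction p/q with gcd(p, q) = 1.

Starting at the tail and folding back:
Start with 2.
3 + 1/(2/1) = 3 + 1/2 = 7/2
1 + 1/(7/2) = 1 + 2/7 = 9/7
4 + 1/(9/7) = 4 + 7/9 = 43/9

43/9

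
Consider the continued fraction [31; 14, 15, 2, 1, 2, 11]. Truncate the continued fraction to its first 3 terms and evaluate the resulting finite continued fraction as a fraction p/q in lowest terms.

Start with 15.
14 + 1/(15/1) = 14 + 1/15 = 211/15
31 + 1/(211/15) = 31 + 15/211 = 6556/211

6556/211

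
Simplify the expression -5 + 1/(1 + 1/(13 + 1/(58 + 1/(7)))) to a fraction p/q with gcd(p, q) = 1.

-23227/5705

a_0 = -5: -5/1
a_1 = 1: -4/1
a_2 = 13: -57/14
a_3 = 58: -3310/813
a_4 = 7: -23227/5705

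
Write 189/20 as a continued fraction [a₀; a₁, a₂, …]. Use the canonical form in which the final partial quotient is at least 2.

⌊189/20⌋ = 9, remainder 9
⌊20/9⌋ = 2, remainder 2
⌊9/2⌋ = 4, remainder 1
⌊2/1⌋ = 2, remainder 0

[9; 2, 4, 2]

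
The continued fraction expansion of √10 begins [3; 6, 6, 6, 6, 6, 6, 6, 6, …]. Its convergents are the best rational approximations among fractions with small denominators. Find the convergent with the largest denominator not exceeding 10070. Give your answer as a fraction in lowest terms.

27379/8658

List convergents until the denominator exceeds the bound:
a_0 = 3: 3/1  (≤ bound)
a_1 = 6: 19/6  (≤ bound)
a_2 = 6: 117/37  (≤ bound)
a_3 = 6: 721/228  (≤ bound)
a_4 = 6: 4443/1405  (≤ bound)
a_5 = 6: 27379/8658  (≤ bound)
a_6 = 6: 168717/53353  (> 10070, stop)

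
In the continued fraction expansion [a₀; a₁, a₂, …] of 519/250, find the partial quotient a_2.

519 = 2·250 + 19, so a_0 = 2
250 = 13·19 + 3, so a_1 = 13
19 = 6·3 + 1, so a_2 = 6

6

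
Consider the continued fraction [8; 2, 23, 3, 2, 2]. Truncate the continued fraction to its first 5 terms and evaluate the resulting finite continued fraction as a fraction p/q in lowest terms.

2827/333

Start with 2.
3 + 1/(2/1) = 3 + 1/2 = 7/2
23 + 1/(7/2) = 23 + 2/7 = 163/7
2 + 1/(163/7) = 2 + 7/163 = 333/163
8 + 1/(333/163) = 8 + 163/333 = 2827/333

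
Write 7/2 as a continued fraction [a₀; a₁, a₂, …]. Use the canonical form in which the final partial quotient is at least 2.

7 = 3·2 + 1, so a_0 = 3
2 = 2·1 + 0, so a_1 = 2

[3; 2]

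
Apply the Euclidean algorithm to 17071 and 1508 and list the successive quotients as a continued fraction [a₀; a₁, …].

⌊17071/1508⌋ = 11, remainder 483
⌊1508/483⌋ = 3, remainder 59
⌊483/59⌋ = 8, remainder 11
⌊59/11⌋ = 5, remainder 4
⌊11/4⌋ = 2, remainder 3
⌊4/3⌋ = 1, remainder 1
⌊3/1⌋ = 3, remainder 0

[11; 3, 8, 5, 2, 1, 3]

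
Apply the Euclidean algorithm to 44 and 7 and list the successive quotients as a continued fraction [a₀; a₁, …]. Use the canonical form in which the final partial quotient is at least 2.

[6; 3, 2]

⌊44/7⌋ = 6, remainder 2
⌊7/2⌋ = 3, remainder 1
⌊2/1⌋ = 2, remainder 0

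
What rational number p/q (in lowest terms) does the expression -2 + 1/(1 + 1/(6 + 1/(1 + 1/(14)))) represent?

a_0 = -2: -2/1
a_1 = 1: -1/1
a_2 = 6: -8/7
a_3 = 1: -9/8
a_4 = 14: -134/119

-134/119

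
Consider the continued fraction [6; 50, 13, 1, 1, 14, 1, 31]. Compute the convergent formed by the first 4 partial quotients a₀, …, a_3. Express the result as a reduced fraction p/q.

4220/701

Start with 1.
13 + 1/(1/1) = 13 + 1/1 = 14/1
50 + 1/(14/1) = 50 + 1/14 = 701/14
6 + 1/(701/14) = 6 + 14/701 = 4220/701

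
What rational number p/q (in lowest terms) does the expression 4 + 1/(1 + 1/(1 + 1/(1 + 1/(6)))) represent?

93/20

Starting at the tail and folding back:
Start with 6.
1 + 1/(6/1) = 1 + 1/6 = 7/6
1 + 1/(7/6) = 1 + 6/7 = 13/7
1 + 1/(13/7) = 1 + 7/13 = 20/13
4 + 1/(20/13) = 4 + 13/20 = 93/20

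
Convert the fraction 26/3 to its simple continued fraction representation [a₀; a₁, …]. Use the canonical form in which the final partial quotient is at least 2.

26 ÷ 3 → quotient 8, remainder 2
3 ÷ 2 → quotient 1, remainder 1
2 ÷ 1 → quotient 2, remainder 0

[8; 1, 2]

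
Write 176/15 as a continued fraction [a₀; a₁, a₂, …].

[11; 1, 2, 1, 3]

176 = 11·15 + 11, so a_0 = 11
15 = 1·11 + 4, so a_1 = 1
11 = 2·4 + 3, so a_2 = 2
4 = 1·3 + 1, so a_3 = 1
3 = 3·1 + 0, so a_4 = 3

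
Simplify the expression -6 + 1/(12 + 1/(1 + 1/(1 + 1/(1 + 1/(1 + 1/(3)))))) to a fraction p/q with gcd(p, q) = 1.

-1344/227

Use the convergent recurrence hₖ = aₖ·hₖ₋₁ + hₖ₋₂ (and likewise for the denominators kₖ):
a_0 = -6: -6/1
a_1 = 12: -71/12
a_2 = 1: -77/13
a_3 = 1: -148/25
a_4 = 1: -225/38
a_5 = 1: -373/63
a_6 = 3: -1344/227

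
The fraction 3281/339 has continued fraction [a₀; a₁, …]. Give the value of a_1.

3281 ÷ 339 → quotient 9, remainder 230
339 ÷ 230 → quotient 1, remainder 109

1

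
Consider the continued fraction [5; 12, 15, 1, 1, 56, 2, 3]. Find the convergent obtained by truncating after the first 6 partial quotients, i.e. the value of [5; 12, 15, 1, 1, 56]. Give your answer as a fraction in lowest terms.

Compute successive convergents:
a_0 = 5: 5/1
a_1 = 12: 61/12
a_2 = 15: 920/181
a_3 = 1: 981/193
a_4 = 1: 1901/374
a_5 = 56: 107437/21137

107437/21137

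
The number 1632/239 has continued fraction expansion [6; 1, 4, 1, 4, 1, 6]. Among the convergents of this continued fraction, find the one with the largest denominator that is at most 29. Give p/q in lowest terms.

198/29

a_0 = 6: 6/1  (≤ bound)
a_1 = 1: 7/1  (≤ bound)
a_2 = 4: 34/5  (≤ bound)
a_3 = 1: 41/6  (≤ bound)
a_4 = 4: 198/29  (≤ bound)
a_5 = 1: 239/35  (> 29, stop)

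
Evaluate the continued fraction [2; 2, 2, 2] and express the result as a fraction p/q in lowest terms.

29/12

Start with 2.
2 + 1/(2/1) = 2 + 1/2 = 5/2
2 + 1/(5/2) = 2 + 2/5 = 12/5
2 + 1/(12/5) = 2 + 5/12 = 29/12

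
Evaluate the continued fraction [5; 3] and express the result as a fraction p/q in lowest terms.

16/3

Start with 3.
5 + 1/(3/1) = 5 + 1/3 = 16/3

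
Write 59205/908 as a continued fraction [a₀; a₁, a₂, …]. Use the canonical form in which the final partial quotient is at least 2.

Apply division with remainder until the remainder is 0:
⌊59205/908⌋ = 65, remainder 185
⌊908/185⌋ = 4, remainder 168
⌊185/168⌋ = 1, remainder 17
⌊168/17⌋ = 9, remainder 15
⌊17/15⌋ = 1, remainder 2
⌊15/2⌋ = 7, remainder 1
⌊2/1⌋ = 2, remainder 0

[65; 4, 1, 9, 1, 7, 2]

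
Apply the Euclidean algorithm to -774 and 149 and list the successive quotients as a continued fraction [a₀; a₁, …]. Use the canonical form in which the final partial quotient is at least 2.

[-6; 1, 4, 7, 4]

Run the Euclidean algorithm, recording each quotient:
-774 = -6·149 + 120, so a_0 = -6
149 = 1·120 + 29, so a_1 = 1
120 = 4·29 + 4, so a_2 = 4
29 = 7·4 + 1, so a_3 = 7
4 = 4·1 + 0, so a_4 = 4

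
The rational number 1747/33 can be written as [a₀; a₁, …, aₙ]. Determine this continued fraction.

[52; 1, 15, 2]

Repeatedly divide and take the remainder:
⌊1747/33⌋ = 52, remainder 31
⌊33/31⌋ = 1, remainder 2
⌊31/2⌋ = 15, remainder 1
⌊2/1⌋ = 2, remainder 0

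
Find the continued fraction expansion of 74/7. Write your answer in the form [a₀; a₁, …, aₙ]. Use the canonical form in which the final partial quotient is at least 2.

[10; 1, 1, 3]

Run the Euclidean algorithm, recording each quotient:
⌊74/7⌋ = 10, remainder 4
⌊7/4⌋ = 1, remainder 3
⌊4/3⌋ = 1, remainder 1
⌊3/1⌋ = 3, remainder 0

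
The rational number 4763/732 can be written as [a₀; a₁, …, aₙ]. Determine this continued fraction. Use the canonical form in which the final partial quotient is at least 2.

4763 ÷ 732 → quotient 6, remainder 371
732 ÷ 371 → quotient 1, remainder 361
371 ÷ 361 → quotient 1, remainder 10
361 ÷ 10 → quotient 36, remainder 1
10 ÷ 1 → quotient 10, remainder 0

[6; 1, 1, 36, 10]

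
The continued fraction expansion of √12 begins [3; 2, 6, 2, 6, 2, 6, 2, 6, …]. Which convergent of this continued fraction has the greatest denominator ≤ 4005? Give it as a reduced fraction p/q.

List convergents until the denominator exceeds the bound:
a_0 = 3: 3/1  (≤ bound)
a_1 = 2: 7/2  (≤ bound)
a_2 = 6: 45/13  (≤ bound)
a_3 = 2: 97/28  (≤ bound)
a_4 = 6: 627/181  (≤ bound)
a_5 = 2: 1351/390  (≤ bound)
a_6 = 6: 8733/2521  (≤ bound)
a_7 = 2: 18817/5432  (> 4005, stop)

8733/2521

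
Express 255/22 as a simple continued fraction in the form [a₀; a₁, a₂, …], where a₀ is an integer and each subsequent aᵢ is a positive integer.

255 = 11·22 + 13, so a_0 = 11
22 = 1·13 + 9, so a_1 = 1
13 = 1·9 + 4, so a_2 = 1
9 = 2·4 + 1, so a_3 = 2
4 = 4·1 + 0, so a_4 = 4

[11; 1, 1, 2, 4]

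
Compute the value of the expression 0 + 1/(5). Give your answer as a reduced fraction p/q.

1/5

a_0 = 0: 0/1
a_1 = 5: 1/5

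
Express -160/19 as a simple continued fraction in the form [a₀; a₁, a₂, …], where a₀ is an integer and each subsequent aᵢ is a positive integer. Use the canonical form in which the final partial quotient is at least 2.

Apply division with remainder until the remainder is 0:
-160 ÷ 19 → quotient -9, remainder 11
19 ÷ 11 → quotient 1, remainder 8
11 ÷ 8 → quotient 1, remainder 3
8 ÷ 3 → quotient 2, remainder 2
3 ÷ 2 → quotient 1, remainder 1
2 ÷ 1 → quotient 2, remainder 0

[-9; 1, 1, 2, 1, 2]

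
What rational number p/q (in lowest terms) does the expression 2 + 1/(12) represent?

Start with 12.
2 + 1/(12/1) = 2 + 1/12 = 25/12

25/12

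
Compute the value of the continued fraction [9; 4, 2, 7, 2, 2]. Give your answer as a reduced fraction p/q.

Compute successive convergents:
a_0 = 9: 9/1
a_1 = 4: 37/4
a_2 = 2: 83/9
a_3 = 7: 618/67
a_4 = 2: 1319/143
a_5 = 2: 3256/353

3256/353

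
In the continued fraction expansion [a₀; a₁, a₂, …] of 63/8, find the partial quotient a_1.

63 ÷ 8 → quotient 7, remainder 7
8 ÷ 7 → quotient 1, remainder 1

1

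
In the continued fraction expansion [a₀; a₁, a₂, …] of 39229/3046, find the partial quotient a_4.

1

Apply division with remainder until the remainder is 0:
39229 = 12·3046 + 2677, so a_0 = 12
3046 = 1·2677 + 369, so a_1 = 1
2677 = 7·369 + 94, so a_2 = 7
369 = 3·94 + 87, so a_3 = 3
94 = 1·87 + 7, so a_4 = 1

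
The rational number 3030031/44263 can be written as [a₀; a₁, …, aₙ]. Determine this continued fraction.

⌊3030031/44263⌋ = 68, remainder 20147
⌊44263/20147⌋ = 2, remainder 3969
⌊20147/3969⌋ = 5, remainder 302
⌊3969/302⌋ = 13, remainder 43
⌊302/43⌋ = 7, remainder 1
⌊43/1⌋ = 43, remainder 0

[68; 2, 5, 13, 7, 43]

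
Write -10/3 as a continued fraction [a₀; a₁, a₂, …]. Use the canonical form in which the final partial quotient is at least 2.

Apply division with remainder until the remainder is 0:
-10 = -4·3 + 2, so a_0 = -4
3 = 1·2 + 1, so a_1 = 1
2 = 2·1 + 0, so a_2 = 2

[-4; 1, 2]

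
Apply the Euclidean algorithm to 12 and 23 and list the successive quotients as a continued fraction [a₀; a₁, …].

Run the Euclidean algorithm, recording each quotient:
⌊12/23⌋ = 0, remainder 12
⌊23/12⌋ = 1, remainder 11
⌊12/11⌋ = 1, remainder 1
⌊11/1⌋ = 11, remainder 0

[0; 1, 1, 11]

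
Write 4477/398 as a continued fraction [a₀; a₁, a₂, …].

⌊4477/398⌋ = 11, remainder 99
⌊398/99⌋ = 4, remainder 2
⌊99/2⌋ = 49, remainder 1
⌊2/1⌋ = 2, remainder 0

[11; 4, 49, 2]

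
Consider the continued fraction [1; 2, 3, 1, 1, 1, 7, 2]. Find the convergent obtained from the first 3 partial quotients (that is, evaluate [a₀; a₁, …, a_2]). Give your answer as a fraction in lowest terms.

10/7

Start with 3.
2 + 1/(3/1) = 2 + 1/3 = 7/3
1 + 1/(7/3) = 1 + 3/7 = 10/7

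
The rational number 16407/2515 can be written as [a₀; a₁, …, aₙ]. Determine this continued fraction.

16407 = 6·2515 + 1317, so a_0 = 6
2515 = 1·1317 + 1198, so a_1 = 1
1317 = 1·1198 + 119, so a_2 = 1
1198 = 10·119 + 8, so a_3 = 10
119 = 14·8 + 7, so a_4 = 14
8 = 1·7 + 1, so a_5 = 1
7 = 7·1 + 0, so a_6 = 7

[6; 1, 1, 10, 14, 1, 7]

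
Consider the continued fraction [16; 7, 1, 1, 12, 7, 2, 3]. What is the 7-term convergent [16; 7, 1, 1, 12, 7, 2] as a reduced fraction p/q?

Use the convergent recurrence hₖ = aₖ·hₖ₋₁ + hₖ₋₂ (and likewise for the denominators kₖ):
a_0 = 16: 16/1
a_1 = 7: 113/7
a_2 = 1: 129/8
a_3 = 1: 242/15
a_4 = 12: 3033/188
a_5 = 7: 21473/1331
a_6 = 2: 45979/2850

45979/2850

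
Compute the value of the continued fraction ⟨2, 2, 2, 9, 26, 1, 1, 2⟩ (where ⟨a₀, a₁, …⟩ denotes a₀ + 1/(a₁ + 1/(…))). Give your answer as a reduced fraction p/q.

Build up convergents one term at a time:
a_0 = 2: 2/1
a_1 = 2: 5/2
a_2 = 2: 12/5
a_3 = 9: 113/47
a_4 = 26: 2950/1227
a_5 = 1: 3063/1274
a_6 = 1: 6013/2501
a_7 = 2: 15089/6276

15089/6276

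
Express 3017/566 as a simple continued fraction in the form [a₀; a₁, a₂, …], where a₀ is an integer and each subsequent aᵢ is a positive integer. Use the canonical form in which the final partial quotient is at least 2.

[5; 3, 37, 2, 2]

⌊3017/566⌋ = 5, remainder 187
⌊566/187⌋ = 3, remainder 5
⌊187/5⌋ = 37, remainder 2
⌊5/2⌋ = 2, remainder 1
⌊2/1⌋ = 2, remainder 0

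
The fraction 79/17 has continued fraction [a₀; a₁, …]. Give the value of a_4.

5

⌊79/17⌋ = 4, remainder 11
⌊17/11⌋ = 1, remainder 6
⌊11/6⌋ = 1, remainder 5
⌊6/5⌋ = 1, remainder 1
⌊5/1⌋ = 5, remainder 0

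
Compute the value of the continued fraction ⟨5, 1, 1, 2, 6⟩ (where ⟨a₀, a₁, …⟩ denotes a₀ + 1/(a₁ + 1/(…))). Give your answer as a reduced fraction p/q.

Use the convergent recurrence hₖ = aₖ·hₖ₋₁ + hₖ₋₂ (and likewise for the denominators kₖ):
a_0 = 5: 5/1
a_1 = 1: 6/1
a_2 = 1: 11/2
a_3 = 2: 28/5
a_4 = 6: 179/32

179/32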